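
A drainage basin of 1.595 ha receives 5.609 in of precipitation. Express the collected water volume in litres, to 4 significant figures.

Depth: 5.609 in × 25.4 = 142.4686 mm.
Area: 1.595 ha = 15950 m².
1 mm over 1 m² is 1 L, so volume = 142.4686 × 15950 = 2272374.2 L ≈ 2272000 L.

2272000 litres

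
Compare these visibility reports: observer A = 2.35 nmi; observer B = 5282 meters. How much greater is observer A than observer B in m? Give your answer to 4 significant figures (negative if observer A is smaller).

-929.8 m

observer A: 2.35 nmi = 4352.200 m.
Difference: 4352.200 − 5282.000 = -929.8 m.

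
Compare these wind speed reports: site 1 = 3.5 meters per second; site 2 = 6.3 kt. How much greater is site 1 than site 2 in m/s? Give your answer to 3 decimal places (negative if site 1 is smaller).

0.259 m/s

site 2: 6.3 kt = 3.24100 m/s.
Difference: 3.50000 − 3.24100 = 0.259 m/s.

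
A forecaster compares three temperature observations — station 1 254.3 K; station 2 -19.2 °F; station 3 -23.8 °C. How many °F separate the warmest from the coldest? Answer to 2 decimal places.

17.27 °F

station 1: 254.3 K = -18.850 °C.
station 2: -19.2 °F = -28.444 °C.
Spread: (-18.850) − (-28.444) = 9.594 °C = 17.27 °F.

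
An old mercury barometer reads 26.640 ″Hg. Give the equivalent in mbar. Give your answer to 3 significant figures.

1 inHg = 33.8639 mb, so 26.640 × 33.8639 = 902 mb.

902 mb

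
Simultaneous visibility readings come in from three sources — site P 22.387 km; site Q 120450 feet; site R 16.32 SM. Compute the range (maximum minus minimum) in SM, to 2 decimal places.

8.90 SM

site P: 22.387 km = 13.9106 SM.
site Q: 120450 ft = 22.8125 SM.
Spread: 22.8125 − 13.9106 = 8.90 SM.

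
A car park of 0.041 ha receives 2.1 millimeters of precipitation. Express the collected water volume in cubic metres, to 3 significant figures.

Area: 0.041 ha = 410 m².
1 mm over 1 m² is 1 L, so volume = 2.1 × 410 = 861 L = 0.861 m³.

0.861 cubic metres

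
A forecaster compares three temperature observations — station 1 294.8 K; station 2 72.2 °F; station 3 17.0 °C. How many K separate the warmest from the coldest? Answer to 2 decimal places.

station 1: 294.8 K = 21.650 °C.
station 2: 72.2 °F = 22.333 °C.
Spread: 22.333 − 17.000 = 5.333 °C.

5.33 K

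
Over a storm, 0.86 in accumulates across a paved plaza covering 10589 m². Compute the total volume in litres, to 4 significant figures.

231300 litres

Depth: 0.86 in × 25.4 = 21.844 mm.
1 mm over 1 m² is 1 L, so volume = 21.844 × 10589 = 231306.12 L ≈ 231300 L.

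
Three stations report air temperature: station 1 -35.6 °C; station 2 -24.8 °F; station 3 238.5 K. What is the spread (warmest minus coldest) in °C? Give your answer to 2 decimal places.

station 2: -24.8 °F = -31.556 °C.
station 3: 238.5 K = -34.650 °C.
Spread: (-31.556) − (-35.600) = 4.044 °C.

4.04 °C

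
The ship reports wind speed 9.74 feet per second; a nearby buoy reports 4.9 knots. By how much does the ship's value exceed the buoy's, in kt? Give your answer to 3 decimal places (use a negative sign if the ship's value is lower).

the ship: 9.74 ft/s = 5.77079 kt.
Difference: 5.77079 − 4.90000 = 0.871 kt.

0.871 kt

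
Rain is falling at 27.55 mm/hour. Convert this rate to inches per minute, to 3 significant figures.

27.55 mm/hour × 0.0393701 in/mm × 0.0166667 hour/minute = 0.0181 in/minute.

0.0181 in/minute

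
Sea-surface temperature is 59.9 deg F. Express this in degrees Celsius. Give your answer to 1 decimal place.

15.5 °C

°C = (°F − 32) × 5/9 = (59.9 − 32) / 1.8 = 15.5 °C.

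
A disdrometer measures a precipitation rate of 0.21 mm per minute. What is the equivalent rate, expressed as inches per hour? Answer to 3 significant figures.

0.496 in/hour

0.21 mm/minute × 0.0393701 in/mm × 60 minute/hour = 0.496 in/hour.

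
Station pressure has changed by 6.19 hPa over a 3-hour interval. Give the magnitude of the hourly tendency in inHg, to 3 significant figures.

6.19 hPa / 3 h × 0.02953 inHg/hPa = 0.0609 inHg/h.

0.0609 inHg per hour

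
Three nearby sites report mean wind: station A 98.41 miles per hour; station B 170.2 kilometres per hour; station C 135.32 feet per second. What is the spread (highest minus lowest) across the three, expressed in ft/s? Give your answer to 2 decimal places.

19.79 ft/s

station A: 98.41 mph = 144.3347 ft/s.
station B: 170.2 km/h = 155.1108 ft/s.
Spread: 155.1108 − 135.3200 = 19.79 ft/s.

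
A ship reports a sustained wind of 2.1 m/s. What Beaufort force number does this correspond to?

2.1 m/s lies in the Beaufort 2 band (light breeze, 1.6–3.3 m/s).

Beaufort force 2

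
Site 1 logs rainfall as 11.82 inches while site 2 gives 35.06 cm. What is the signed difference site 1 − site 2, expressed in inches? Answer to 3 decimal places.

-1.983 in

site 2: 35.06 cm = 13.80315 in.
Difference: 11.82000 − 13.80315 = -1.983 in.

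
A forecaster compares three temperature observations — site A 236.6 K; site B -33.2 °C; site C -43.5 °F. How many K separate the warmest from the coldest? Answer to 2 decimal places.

site A: 236.6 K = -36.550 °C.
site C: -43.5 °F = -41.944 °C.
Spread: (-33.200) − (-41.944) = 8.744 °C.

8.74 K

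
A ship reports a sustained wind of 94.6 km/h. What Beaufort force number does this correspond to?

94.6 km/h = 26.3 m/s, which is Beaufort 10 (storm, 24.5–28.4 m/s).

Beaufort force 10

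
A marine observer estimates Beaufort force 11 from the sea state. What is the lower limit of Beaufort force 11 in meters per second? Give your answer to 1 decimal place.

Beaufort 11 (violent storm) spans 28.5–32.6 m/s.

28.5 m/s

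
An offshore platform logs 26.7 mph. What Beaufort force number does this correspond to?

Beaufort force 6

26.7 mph = 11.9 m/s, which is Beaufort 6 (strong breeze, 10.8–13.8 m/s).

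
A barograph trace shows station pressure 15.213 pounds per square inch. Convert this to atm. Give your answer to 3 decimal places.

1 psi = 0.068046 atm, so 15.213 × 0.068046 = 1.035 atm.

1.035 atm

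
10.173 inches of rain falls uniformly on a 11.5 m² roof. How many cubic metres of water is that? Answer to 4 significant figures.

2.972 cubic metres

Depth: 10.173 in × 25.4 = 258.3942 mm.
1 mm over 1 m² is 1 L, so volume = 258.3942 × 11.5 = 2971.5333 L = 2.972 m³.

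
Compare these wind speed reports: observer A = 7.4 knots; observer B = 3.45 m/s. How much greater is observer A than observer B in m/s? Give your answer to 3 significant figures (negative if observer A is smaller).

observer A: 7.4 kt = 3.80689 m/s.
Difference: 3.80689 − 3.45000 = 0.357 m/s.

0.357 m/s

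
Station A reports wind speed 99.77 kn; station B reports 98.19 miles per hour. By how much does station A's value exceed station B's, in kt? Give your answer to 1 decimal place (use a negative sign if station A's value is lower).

station B: 98.19 mph = 85.325 kt.
Difference: 99.770 − 85.325 = 14.4 kt.

14.4 kt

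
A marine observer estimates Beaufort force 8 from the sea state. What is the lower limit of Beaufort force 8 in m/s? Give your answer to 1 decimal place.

Beaufort 8 (gale) spans 17.2–20.7 m/s.

17.2 m/s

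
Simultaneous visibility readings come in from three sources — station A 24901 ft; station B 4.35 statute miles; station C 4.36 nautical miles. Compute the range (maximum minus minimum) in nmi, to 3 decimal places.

station A: 24901 ft = 4.09818 nmi.
station B: 4.35 SM = 3.78005 nmi.
Spread: 4.36000 − 3.78005 = 0.580 nmi.

0.580 nmi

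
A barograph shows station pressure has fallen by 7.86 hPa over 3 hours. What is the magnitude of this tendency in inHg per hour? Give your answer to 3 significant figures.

7.86 hPa / 3 h × 0.02953 inHg/hPa = 0.0774 inHg/h.

0.0774 inHg per hour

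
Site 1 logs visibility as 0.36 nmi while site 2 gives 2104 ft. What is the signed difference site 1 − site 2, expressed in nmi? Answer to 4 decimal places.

0.0137 nmi

site 2: 2104 ft = 0.346274 nmi.
Difference: 0.360000 − 0.346274 = 0.0137 nmi.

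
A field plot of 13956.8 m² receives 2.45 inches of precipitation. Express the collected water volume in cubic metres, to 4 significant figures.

Depth: 2.45 in × 25.4 = 62.23 mm.
1 mm over 1 m² is 1 L, so volume = 62.23 × 13956.8 = 868531.66 L = 868.5 m³.

868.5 cubic metres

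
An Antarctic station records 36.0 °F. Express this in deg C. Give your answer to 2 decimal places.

°C = (°F − 32) × 5/9 = (36.0 − 32) / 1.8 = 2.22 °C.

2.22 °C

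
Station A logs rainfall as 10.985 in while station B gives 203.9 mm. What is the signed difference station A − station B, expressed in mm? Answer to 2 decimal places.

75.12 mm

station A: 10.985 in = 279.0190 mm.
Difference: 279.0190 − 203.9000 = 75.12 mm.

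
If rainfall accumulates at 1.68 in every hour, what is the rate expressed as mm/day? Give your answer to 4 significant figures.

1.68 in/hour × 25.4 mm/in × 24 hour/day = 1024 mm/day.

1024 mm/day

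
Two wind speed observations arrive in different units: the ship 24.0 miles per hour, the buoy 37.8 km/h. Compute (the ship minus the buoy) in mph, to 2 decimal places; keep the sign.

the buoy: 37.8 km/h = 23.4878 mph.
Difference: 24.0000 − 23.4878 = 0.51 mph.

0.51 mph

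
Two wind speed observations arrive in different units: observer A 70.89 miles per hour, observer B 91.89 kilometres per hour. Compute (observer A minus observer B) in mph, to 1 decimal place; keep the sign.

13.8 mph

observer B: 91.89 km/h = 57.098 mph.
Difference: 70.890 − 57.098 = 13.8 mph.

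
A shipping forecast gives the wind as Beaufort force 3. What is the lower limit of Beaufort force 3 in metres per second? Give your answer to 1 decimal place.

Beaufort 3 (gentle breeze) spans 3.4–5.4 m/s.

3.4 m/s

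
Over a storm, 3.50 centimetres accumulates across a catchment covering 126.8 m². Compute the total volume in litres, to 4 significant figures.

Depth: 3.50 cm × 10 = 35 mm.
1 mm over 1 m² is 1 L, so volume = 35 × 126.8 = 4438 L.

4438 litres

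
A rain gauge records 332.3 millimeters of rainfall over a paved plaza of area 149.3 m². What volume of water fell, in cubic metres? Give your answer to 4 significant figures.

49.61 cubic metres

1 mm over 1 m² is 1 L, so volume = 332.3 × 149.3 = 49612.39 L = 49.61 m³.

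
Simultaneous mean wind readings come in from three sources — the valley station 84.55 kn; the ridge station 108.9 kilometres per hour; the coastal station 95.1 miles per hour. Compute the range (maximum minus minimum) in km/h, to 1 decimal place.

the valley station: 84.55 kt = 156.587 km/h.
the coastal station: 95.1 mph = 153.049 km/h.
Spread: 156.587 − 108.900 = 47.7 km/h.

47.7 km/h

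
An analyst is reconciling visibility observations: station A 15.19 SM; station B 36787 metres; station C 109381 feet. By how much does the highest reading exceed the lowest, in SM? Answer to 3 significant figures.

7.67 SM

station B: 36787 m = 22.8584 SM.
station C: 109381 ft = 20.7161 SM.
Spread: 22.8584 − 15.1900 = 7.67 SM.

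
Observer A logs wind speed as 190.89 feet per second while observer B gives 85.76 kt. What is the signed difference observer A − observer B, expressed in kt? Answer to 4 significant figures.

observer A: 190.89 ft/s = 113.0992 kt.
Difference: 113.0992 − 85.7600 = 27.34 kt.

27.34 kt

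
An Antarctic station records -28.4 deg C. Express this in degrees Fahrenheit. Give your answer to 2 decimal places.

°F = °C × 9/5 + 32 = -28.4 × 1.8 + 32 = -19.12 °F.

-19.12 °F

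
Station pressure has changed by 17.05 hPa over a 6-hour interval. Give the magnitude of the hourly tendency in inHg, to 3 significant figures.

0.0839 inHg per hour

17.05 hPa / 6 h × 0.02953 inHg/hPa = 0.0839 inHg/h.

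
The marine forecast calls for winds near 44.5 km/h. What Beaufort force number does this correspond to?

Beaufort force 6

44.5 km/h = 12.4 m/s, which is Beaufort 6 (strong breeze, 10.8–13.8 m/s).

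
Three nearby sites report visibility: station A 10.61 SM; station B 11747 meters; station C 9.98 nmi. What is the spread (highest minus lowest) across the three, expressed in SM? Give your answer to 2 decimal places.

station B: 11747 m = 7.2992 SM.
station C: 9.98 nmi = 11.4848 SM.
Spread: 11.4848 − 7.2992 = 4.19 SM.

4.19 SM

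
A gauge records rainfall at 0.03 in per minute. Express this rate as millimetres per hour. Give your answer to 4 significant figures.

45.72 mm/hour

0.03 in/minute × 25.4 mm/in × 60 minute/hour = 45.72 mm/hour.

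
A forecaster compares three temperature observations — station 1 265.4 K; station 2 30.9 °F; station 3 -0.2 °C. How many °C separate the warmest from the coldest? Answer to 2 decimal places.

7.55 °C

station 1: 265.4 K = -7.750 °C.
station 2: 30.9 °F = -0.611 °C.
Spread: (-0.200) − (-7.750) = 7.550 °C.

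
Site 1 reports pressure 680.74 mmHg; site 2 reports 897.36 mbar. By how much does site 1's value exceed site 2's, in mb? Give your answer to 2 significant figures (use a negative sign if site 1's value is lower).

10 mb

site 1: 680.74 mmHg = 907.58 mb.
Difference: 907.58 − 897.36 = 10 mb.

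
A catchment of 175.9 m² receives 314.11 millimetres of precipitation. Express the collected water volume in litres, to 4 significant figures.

55250 litres

1 mm over 1 m² is 1 L, so volume = 314.11 × 175.9 = 55251.949 L ≈ 55250 L.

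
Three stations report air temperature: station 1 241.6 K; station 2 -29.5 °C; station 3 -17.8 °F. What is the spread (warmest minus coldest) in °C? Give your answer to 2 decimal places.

3.88 °C

station 1: 241.6 K = -31.550 °C.
station 3: -17.8 °F = -27.667 °C.
Spread: (-27.667) − (-31.550) = 3.883 °C.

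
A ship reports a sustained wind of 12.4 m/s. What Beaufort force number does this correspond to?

Beaufort force 6

12.4 m/s lies in the Beaufort 6 band (strong breeze, 10.8–13.8 m/s).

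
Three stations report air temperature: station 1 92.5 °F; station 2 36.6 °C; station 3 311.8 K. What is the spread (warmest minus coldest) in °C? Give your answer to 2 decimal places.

5.04 °C

station 1: 92.5 °F = 33.611 °C.
station 3: 311.8 K = 38.650 °C.
Spread: 38.650 − 33.611 = 5.039 °C.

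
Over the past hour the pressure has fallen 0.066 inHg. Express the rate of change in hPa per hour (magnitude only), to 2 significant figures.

2.2 hPa per hour

0.066 inHg / 1 h × 33.8639 hPa/inHg = 2.2 hPa/h.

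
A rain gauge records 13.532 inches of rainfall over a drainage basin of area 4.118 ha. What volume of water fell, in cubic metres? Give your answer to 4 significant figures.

14150 cubic metres

Depth: 13.532 in × 25.4 = 343.7128 mm.
Area: 4.118 ha = 41180 m².
1 mm over 1 m² is 1 L, so volume = 343.7128 × 41180 = 14154093 L = 14150 m³.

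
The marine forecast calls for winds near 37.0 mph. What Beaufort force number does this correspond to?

37.0 mph = 16.5 m/s, which is Beaufort 7 (near gale, 13.9–17.1 m/s).

Beaufort force 7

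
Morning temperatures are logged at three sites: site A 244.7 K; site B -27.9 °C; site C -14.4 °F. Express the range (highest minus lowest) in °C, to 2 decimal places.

2.67 °C

site A: 244.7 K = -28.450 °C.
site C: -14.4 °F = -25.778 °C.
Spread: (-25.778) − (-28.450) = 2.672 °C.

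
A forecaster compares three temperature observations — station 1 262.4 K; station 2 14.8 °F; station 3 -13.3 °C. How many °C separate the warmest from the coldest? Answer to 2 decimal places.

station 1: 262.4 K = -10.750 °C.
station 2: 14.8 °F = -9.556 °C.
Spread: (-9.556) − (-13.300) = 3.744 °C.

3.74 °C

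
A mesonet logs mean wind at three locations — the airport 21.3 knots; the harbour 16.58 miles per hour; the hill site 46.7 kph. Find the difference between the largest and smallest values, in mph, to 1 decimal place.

the airport: 21.3 kt = 24.512 mph.
the hill site: 46.7 km/h = 29.018 mph.
Spread: 29.018 − 16.580 = 12.4 mph.

12.4 mph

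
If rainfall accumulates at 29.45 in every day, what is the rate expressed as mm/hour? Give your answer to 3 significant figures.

31.2 mm/hour

29.45 in/day × 25.4 mm/in × 0.0416667 day/hour = 31.2 mm/hour.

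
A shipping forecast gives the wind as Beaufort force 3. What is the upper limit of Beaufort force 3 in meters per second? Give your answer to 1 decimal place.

Beaufort 3 (gentle breeze) spans 3.4–5.4 m/s.

5.4 m/s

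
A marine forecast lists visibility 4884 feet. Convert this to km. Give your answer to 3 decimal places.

1 ft = 0.0003048 km, so 4884 × 0.0003048 = 1.489 km.

1.489 km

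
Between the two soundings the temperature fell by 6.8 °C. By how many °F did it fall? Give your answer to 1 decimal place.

For a temperature change the 32° offset cancels: Δ°F = 6.8 × 1.8 = 12.2 °F.

12.2 °F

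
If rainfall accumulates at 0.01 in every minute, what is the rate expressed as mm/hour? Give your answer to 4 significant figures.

0.01 in/minute × 25.4 mm/in × 60 minute/hour = 15.24 mm/hour.

15.24 mm/hour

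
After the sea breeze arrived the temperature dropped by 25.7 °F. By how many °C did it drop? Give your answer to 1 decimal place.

A change of 1 °C equals a change of 1.8 °F: Δ°C = 25.7 × 0.5556 = 14.3 °C.

14.3 °C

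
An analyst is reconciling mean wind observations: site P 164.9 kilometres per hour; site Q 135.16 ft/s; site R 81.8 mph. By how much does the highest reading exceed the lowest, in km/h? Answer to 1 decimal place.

33.3 km/h

site Q: 135.16 ft/s = 148.308 km/h.
site R: 81.8 mph = 131.644 km/h.
Spread: 164.900 − 131.644 = 33.3 km/h.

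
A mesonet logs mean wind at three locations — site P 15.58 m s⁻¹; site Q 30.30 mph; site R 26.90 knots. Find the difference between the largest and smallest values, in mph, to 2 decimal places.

site P: 15.58 m/s = 34.8515 mph.
site R: 26.90 kt = 30.9560 mph.
Spread: 34.8515 − 30.3000 = 4.55 mph.

4.55 mph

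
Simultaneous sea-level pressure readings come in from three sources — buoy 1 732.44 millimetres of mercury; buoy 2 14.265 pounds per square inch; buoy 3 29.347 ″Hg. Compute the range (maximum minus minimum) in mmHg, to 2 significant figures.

buoy 2: 14.265 psi = 737.71 mmHg.
buoy 3: 29.347 inHg = 745.41 mmHg.
Spread: 745.41 − 732.44 = 13 mmHg.

13 mmHg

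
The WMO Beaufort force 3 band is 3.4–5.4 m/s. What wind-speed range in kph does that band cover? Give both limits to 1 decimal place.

12.2 to 19.4 km/h

3.4–5.4 m/s × 3.6 = 12.2–19.4 km/h.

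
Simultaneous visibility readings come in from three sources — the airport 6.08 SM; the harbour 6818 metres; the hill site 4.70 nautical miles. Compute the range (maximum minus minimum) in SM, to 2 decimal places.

the harbour: 6818 m = 4.2365 SM.
the hill site: 4.70 nmi = 5.4087 SM.
Spread: 6.0800 − 4.2365 = 1.84 SM.

1.84 SM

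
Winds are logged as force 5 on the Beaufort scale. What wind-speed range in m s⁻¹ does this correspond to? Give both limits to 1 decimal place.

8.0 to 10.7 m/s

Beaufort 5 (fresh breeze) spans 8.0–10.7 m/s.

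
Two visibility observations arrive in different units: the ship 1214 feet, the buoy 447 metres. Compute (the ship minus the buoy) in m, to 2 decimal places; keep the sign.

the ship: 1214 ft = 370.0272 m.
Difference: 370.0272 − 447.0000 = -76.97 m.

-76.97 m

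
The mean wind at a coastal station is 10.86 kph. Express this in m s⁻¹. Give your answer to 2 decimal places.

1 km/h = 0.277778 m/s, so 10.86 × 0.277778 = 3.02 m/s.

3.02 m/s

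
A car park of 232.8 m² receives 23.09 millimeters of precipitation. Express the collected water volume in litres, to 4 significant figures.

1 mm over 1 m² is 1 L, so volume = 23.09 × 232.8 = 5375.352 L ≈ 5375 L.

5375 litres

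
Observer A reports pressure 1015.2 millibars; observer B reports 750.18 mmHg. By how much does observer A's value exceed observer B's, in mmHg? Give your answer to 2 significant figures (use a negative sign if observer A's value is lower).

11 mmHg

observer A: 1015.2 mb = 761.46 mmHg.
Difference: 761.46 − 750.18 = 11 mmHg.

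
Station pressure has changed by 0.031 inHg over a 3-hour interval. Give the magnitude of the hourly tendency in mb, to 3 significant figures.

0.350 mb per hour

0.031 inHg / 3 h × 33.8639 mb/inHg = 0.350 mb/h.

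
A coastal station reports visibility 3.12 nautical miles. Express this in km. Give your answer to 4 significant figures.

5.778 km

1 nmi = 1.852 km, so 3.12 × 1.852 = 5.778 km.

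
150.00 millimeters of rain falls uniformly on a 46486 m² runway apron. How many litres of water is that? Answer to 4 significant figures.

6973000 litres

1 mm over 1 m² is 1 L, so volume = 150 × 46486 = 6972900 L ≈ 6973000 L.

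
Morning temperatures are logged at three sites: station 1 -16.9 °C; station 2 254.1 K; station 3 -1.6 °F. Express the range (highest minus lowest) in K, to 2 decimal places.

2.15 K

station 2: 254.1 K = -19.050 °C.
station 3: -1.6 °F = -18.667 °C.
Spread: (-16.900) − (-19.050) = 2.150 °C.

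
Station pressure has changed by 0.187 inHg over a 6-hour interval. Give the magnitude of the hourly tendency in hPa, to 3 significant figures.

1.06 hPa per hour

0.187 inHg / 6 h × 33.8639 hPa/inHg = 1.06 hPa/h.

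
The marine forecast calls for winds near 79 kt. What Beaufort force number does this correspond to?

79 kt lies in the Beaufort 12 band (hurricane force, ≥64 kt).

Beaufort force 12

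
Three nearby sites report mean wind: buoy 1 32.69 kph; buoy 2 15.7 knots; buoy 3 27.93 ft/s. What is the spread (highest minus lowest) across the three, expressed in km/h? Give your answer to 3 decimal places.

buoy 2: 15.7 kt = 29.07640 km/h.
buoy 3: 27.93 ft/s = 30.64703 km/h.
Spread: 32.69000 − 29.07640 = 3.614 km/h.

3.614 km/h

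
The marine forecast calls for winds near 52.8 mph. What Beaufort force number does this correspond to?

52.8 mph = 23.6 m/s, which is Beaufort 9 (strong gale, 20.8–24.4 m/s).

Beaufort force 9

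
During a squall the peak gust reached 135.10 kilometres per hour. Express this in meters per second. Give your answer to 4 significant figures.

37.53 m/s

1 km/h = 0.277778 m/s, so 135.10 × 0.277778 = 37.53 m/s.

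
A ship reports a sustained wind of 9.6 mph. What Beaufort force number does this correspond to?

Beaufort force 3

9.6 mph = 4.3 m/s, which is Beaufort 3 (gentle breeze, 3.4–5.4 m/s).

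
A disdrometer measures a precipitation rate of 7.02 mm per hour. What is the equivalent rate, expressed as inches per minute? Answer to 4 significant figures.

0.004606 in/minute

7.02 mm/hour × 0.0393701 in/mm × 0.0166667 hour/minute = 0.004606 in/minute.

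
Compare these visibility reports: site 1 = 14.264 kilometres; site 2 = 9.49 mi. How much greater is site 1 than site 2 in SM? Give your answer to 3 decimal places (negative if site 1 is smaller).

-0.627 SM

site 1: 14.264 km = 8.86324 SM.
Difference: 8.86324 − 9.49000 = -0.627 SM.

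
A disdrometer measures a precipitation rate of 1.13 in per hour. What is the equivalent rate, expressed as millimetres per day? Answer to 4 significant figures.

1.13 in/hour × 25.4 mm/in × 24 hour/day = 688.8 mm/day.

688.8 mm/day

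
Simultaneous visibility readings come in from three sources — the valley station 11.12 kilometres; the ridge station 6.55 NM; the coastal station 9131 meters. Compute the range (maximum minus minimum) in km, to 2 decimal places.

3.00 km

the ridge station: 6.55 nmi = 12.1306 km.
the coastal station: 9131 m = 9.1310 km.
Spread: 12.1306 − 9.1310 = 3.00 km.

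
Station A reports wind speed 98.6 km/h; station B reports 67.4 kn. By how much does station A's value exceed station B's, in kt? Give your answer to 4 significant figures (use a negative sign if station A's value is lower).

station A: 98.6 km/h = 53.2397 kt.
Difference: 53.2397 − 67.4000 = -14.16 kt.

-14.16 kt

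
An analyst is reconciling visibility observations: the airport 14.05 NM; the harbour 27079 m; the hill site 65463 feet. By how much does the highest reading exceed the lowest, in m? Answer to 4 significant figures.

7126 m

the airport: 14.05 nmi = 26020.60 m.
the hill site: 65463 ft = 19953.12 m.
Spread: 27079.00 − 19953.12 = 7126 m.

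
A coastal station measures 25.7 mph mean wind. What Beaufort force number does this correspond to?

25.7 mph = 11.5 m/s, which is Beaufort 6 (strong breeze, 10.8–13.8 m/s).

Beaufort force 6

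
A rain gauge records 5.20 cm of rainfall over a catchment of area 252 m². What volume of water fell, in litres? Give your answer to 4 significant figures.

Depth: 5.20 cm × 10 = 52 mm.
1 mm over 1 m² is 1 L, so volume = 52 × 252 = 13104 L ≈ 13100 L.

13100 litres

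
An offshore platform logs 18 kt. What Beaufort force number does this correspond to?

Beaufort force 5

18 kt lies in the Beaufort 5 band (fresh breeze, 17–21 kt).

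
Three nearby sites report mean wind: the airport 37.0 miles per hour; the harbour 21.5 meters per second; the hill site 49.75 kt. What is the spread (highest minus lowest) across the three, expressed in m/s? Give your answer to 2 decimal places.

9.05 m/s

the airport: 37.0 mph = 16.5405 m/s.
the hill site: 49.75 kt = 25.5936 m/s.
Spread: 25.5936 − 16.5405 = 9.05 m/s.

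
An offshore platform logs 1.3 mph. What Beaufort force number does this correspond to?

Beaufort force 1

1.3 mph = 0.6 m/s, which is Beaufort 1 (light air, 0.3–1.5 m/s).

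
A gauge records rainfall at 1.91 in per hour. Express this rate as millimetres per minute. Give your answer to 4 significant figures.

0.8086 mm/minute

1.91 in/hour × 25.4 mm/in × 0.0166667 hour/minute = 0.8086 mm/minute.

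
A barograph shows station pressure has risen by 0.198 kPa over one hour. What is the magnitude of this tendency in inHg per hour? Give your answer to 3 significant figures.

0.198 kPa / 1 h × 0.2953 inHg/kPa = 0.0585 inHg/h.

0.0585 inHg per hour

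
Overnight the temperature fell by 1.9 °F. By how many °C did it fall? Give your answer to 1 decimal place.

For a temperature change the 32° offset cancels: Δ°C = 1.9 × 0.5556 = 1.1 °C.

1.1 °C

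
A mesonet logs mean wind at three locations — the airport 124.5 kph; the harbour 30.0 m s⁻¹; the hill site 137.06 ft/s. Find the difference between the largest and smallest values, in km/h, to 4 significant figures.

the harbour: 30.0 m/s = 108.0000 km/h.
the hill site: 137.06 ft/s = 150.3932 km/h.
Spread: 150.3932 − 108.0000 = 42.39 km/h.

42.39 km/h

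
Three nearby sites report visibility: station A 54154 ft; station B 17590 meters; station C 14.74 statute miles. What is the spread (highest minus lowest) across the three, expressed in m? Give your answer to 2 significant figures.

7200 m

station A: 54154 ft = 16506.14 m.
station C: 14.74 SM = 23721.73 m.
Spread: 23721.73 − 16506.14 = 7200 m.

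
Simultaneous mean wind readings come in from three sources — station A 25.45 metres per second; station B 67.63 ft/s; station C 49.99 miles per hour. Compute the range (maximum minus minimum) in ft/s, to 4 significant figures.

station A: 25.45 m/s = 83.4974 ft/s.
station C: 49.99 mph = 73.3187 ft/s.
Spread: 83.4974 − 67.6300 = 15.87 ft/s.

15.87 ft/s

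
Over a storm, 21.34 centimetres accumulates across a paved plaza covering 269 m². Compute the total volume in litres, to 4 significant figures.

57400 litres

Depth: 21.34 cm × 10 = 213.4 mm.
1 mm over 1 m² is 1 L, so volume = 213.4 × 269 = 57404.6 L ≈ 57400 L.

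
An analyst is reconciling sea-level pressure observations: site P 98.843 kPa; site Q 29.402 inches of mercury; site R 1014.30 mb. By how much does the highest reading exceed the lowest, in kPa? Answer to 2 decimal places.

site Q: 29.402 inHg = 99.5666 kPa.
site R: 1014.30 mb = 101.4300 kPa.
Spread: 101.4300 − 98.8430 = 2.59 kPa.

2.59 kPa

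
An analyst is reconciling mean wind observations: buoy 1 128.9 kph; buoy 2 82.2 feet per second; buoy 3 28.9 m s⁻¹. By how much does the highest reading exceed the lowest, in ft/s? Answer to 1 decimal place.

35.3 ft/s

buoy 1: 128.9 km/h = 117.472 ft/s.
buoy 3: 28.9 m/s = 94.816 ft/s.
Spread: 117.472 − 82.200 = 35.3 ft/s.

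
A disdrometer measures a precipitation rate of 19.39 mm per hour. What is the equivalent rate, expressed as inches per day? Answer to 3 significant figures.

19.39 mm/hour × 0.0393701 in/mm × 24 hour/day = 18.3 in/day.

18.3 in/day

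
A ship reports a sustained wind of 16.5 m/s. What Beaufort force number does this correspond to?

16.5 m/s lies in the Beaufort 7 band (near gale, 13.9–17.1 m/s).

Beaufort force 7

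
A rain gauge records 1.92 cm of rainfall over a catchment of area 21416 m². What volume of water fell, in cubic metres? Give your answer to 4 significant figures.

411.2 cubic metres

Depth: 1.92 cm × 10 = 19.2 mm.
1 mm over 1 m² is 1 L, so volume = 19.2 × 21416 = 411187.2 L = 411.2 m³.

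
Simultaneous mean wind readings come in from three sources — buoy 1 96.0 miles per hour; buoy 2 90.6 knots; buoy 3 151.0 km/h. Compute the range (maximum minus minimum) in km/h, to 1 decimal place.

16.8 km/h

buoy 1: 96.0 mph = 154.497 km/h.
buoy 2: 90.6 kt = 167.791 km/h.
Spread: 167.791 − 151.000 = 16.8 km/h.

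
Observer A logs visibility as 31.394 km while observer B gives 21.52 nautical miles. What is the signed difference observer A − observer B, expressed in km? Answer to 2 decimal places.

observer B: 21.52 nmi = 39.8550 km.
Difference: 31.3940 − 39.8550 = -8.46 km.

-8.46 km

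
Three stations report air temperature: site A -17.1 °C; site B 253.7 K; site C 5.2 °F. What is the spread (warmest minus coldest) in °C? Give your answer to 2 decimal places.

4.56 °C

site B: 253.7 K = -19.450 °C.
site C: 5.2 °F = -14.889 °C.
Spread: (-14.889) − (-19.450) = 4.561 °C.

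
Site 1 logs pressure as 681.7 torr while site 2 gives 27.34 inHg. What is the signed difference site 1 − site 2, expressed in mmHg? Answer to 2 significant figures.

site 2: 27.34 inHg = 694.44 mmHg.
Difference: 681.70 − 694.44 = -13 mmHg.

-13 mmHg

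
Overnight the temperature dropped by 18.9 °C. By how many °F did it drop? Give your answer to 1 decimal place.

For a temperature change the 32° offset cancels: Δ°F = 18.9 × 1.8 = 34.0 °F.

34.0 °F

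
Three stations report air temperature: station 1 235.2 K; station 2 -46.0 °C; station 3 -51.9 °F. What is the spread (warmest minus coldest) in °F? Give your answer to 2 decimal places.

station 1: 235.2 K = -37.950 °C.
station 3: -51.9 °F = -46.611 °C.
Spread: (-37.950) − (-46.611) = 8.661 °C = 15.59 °F.

15.59 °F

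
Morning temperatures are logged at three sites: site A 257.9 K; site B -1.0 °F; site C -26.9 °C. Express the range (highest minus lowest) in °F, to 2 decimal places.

20.97 °F

site A: 257.9 K = -15.250 °C.
site B: -1.0 °F = -18.333 °C.
Spread: (-15.250) − (-26.900) = 11.650 °C = 20.97 °F.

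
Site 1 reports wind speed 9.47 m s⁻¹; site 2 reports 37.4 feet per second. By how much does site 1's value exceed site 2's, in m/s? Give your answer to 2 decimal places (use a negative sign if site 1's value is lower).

site 2: 37.4 ft/s = 11.3995 m/s.
Difference: 9.4700 − 11.3995 = -1.93 m/s.

-1.93 m/s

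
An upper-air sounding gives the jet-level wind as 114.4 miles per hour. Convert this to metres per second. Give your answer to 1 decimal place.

1 mph = 0.44704 m/s, so 114.4 × 0.44704 = 51.1 m/s.

51.1 m/s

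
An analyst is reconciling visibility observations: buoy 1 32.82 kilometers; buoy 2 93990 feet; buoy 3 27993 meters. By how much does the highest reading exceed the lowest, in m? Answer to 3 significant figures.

buoy 1: 32.82 km = 32820.00 m.
buoy 2: 93990 ft = 28648.15 m.
Spread: 32820.00 − 27993.00 = 4830 m.

4830 m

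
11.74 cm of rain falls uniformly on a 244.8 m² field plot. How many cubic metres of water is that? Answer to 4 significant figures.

28.74 cubic metres

Depth: 11.74 cm × 10 = 117.4 mm.
1 mm over 1 m² is 1 L, so volume = 117.4 × 244.8 = 28739.52 L = 28.74 m³.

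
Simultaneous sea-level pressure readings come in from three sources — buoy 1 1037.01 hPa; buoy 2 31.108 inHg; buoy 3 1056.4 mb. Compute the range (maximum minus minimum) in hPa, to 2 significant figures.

19 hPa

buoy 2: 31.108 inHg = 1053.44 hPa.
buoy 3: 1056.4 mb = 1056.40 hPa.
Spread: 1056.40 − 1037.01 = 19 hPa.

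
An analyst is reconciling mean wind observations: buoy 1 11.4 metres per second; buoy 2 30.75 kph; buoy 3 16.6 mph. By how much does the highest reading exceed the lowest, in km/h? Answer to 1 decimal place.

14.3 km/h

buoy 1: 11.4 m/s = 41.040 km/h.
buoy 3: 16.6 mph = 26.715 km/h.
Spread: 41.040 − 26.715 = 14.3 km/h.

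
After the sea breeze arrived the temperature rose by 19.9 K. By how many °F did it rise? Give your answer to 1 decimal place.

35.8 °F

Converting a difference, only the 9/5 scale factor applies: Δ°F = 19.9 × 1.8 = 35.8 °F.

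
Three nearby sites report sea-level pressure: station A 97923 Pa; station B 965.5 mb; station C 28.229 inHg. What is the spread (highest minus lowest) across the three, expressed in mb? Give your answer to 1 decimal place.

23.3 mb

station A: 97923 Pa = 979.230 mb.
station C: 28.229 inHg = 955.944 mb.
Spread: 979.230 − 955.944 = 23.3 mb.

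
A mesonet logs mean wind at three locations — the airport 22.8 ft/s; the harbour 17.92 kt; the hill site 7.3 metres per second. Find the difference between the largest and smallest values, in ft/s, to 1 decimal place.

7.4 ft/s

the harbour: 17.92 kt = 30.246 ft/s.
the hill site: 7.3 m/s = 23.950 ft/s.
Spread: 30.246 − 22.800 = 7.4 ft/s.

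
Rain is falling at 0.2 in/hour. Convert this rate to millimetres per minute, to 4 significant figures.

0.08467 mm/minute

0.2 in/hour × 25.4 mm/in × 0.0166667 hour/minute = 0.08467 mm/minute.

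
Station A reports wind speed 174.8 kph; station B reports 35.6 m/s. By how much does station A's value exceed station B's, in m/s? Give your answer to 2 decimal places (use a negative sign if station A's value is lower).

12.96 m/s

station A: 174.8 km/h = 48.5556 m/s.
Difference: 48.5556 − 35.6000 = 12.96 m/s.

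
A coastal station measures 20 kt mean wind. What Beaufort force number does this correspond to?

20 kt lies in the Beaufort 5 band (fresh breeze, 17–21 kt).

Beaufort force 5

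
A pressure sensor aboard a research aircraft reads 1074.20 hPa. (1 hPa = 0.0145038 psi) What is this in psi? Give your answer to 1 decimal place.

15.6 psi

1 hPa = 0.0145038 psi, so 1074.20 × 0.0145038 = 15.6 psi.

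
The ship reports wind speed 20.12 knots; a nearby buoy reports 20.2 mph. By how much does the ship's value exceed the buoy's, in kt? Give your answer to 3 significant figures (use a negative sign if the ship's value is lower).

2.57 kt

the buoy: 20.2 mph = 17.5533 kt.
Difference: 20.1200 − 17.5533 = 2.57 kt.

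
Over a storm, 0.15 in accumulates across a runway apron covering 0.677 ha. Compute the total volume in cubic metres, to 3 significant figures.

Depth: 0.15 in × 25.4 = 3.81 mm.
Area: 0.677 ha = 6770 m².
1 mm over 1 m² is 1 L, so volume = 3.81 × 6770 = 25793.7 L = 25.8 m³.

25.8 cubic metres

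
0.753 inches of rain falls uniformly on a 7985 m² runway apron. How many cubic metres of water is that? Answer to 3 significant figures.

153 cubic metres

Depth: 0.753 in × 25.4 = 19.1262 mm.
1 mm over 1 m² is 1 L, so volume = 19.1262 × 7985 = 152722.71 L = 153 m³.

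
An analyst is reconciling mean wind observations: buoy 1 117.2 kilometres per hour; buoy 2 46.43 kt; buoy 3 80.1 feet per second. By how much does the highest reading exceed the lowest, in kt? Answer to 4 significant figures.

16.85 kt

buoy 1: 117.2 km/h = 63.2829 kt.
buoy 3: 80.1 ft/s = 47.4580 kt.
Spread: 63.2829 − 46.4300 = 16.85 kt.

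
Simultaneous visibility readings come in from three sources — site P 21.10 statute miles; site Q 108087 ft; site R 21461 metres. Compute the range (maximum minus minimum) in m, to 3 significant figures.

12500 m

site P: 21.10 SM = 33957.16 m.
site Q: 108087 ft = 32944.92 m.
Spread: 33957.16 − 21461.00 = 12500 m.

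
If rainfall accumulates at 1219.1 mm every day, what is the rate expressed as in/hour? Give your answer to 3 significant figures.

1219.1 mm/day × 0.0393701 in/mm × 0.0416667 day/hour = 2.00 in/hour.

2.00 in/hour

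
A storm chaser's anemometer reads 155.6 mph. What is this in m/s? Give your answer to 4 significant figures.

69.56 m/s

1 mph = 0.44704 m/s, so 155.6 × 0.44704 = 69.56 m/s.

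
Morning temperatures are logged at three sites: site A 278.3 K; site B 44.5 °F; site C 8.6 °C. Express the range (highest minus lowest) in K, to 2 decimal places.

site A: 278.3 K = 5.150 °C.
site B: 44.5 °F = 6.944 °C.
Spread: 8.600 − 5.150 = 3.450 °C.

3.45 K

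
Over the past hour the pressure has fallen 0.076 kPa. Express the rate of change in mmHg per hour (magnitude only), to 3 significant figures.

0.570 mmHg per hour

0.076 kPa / 1 h × 7.50062 mmHg/kPa = 0.570 mmHg/h.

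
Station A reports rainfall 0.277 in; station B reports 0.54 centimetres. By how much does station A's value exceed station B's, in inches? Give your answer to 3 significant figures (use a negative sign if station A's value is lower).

0.0644 in

station B: 0.54 cm = 0.212598 in.
Difference: 0.277000 − 0.212598 = 0.0644 in.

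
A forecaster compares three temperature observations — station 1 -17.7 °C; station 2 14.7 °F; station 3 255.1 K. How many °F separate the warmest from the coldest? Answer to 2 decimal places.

15.19 °F

station 2: 14.7 °F = -9.611 °C.
station 3: 255.1 K = -18.050 °C.
Spread: (-9.611) − (-18.050) = 8.439 °C = 15.19 °F.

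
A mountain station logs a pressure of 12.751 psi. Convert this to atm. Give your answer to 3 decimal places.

0.868 atm

1 psi = 0.068046 atm, so 12.751 × 0.068046 = 0.868 atm.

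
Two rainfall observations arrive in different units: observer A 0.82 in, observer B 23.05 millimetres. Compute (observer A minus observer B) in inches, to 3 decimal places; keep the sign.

observer B: 23.05 mm = 0.90748 in.
Difference: 0.82000 − 0.90748 = -0.087 in.

-0.087 in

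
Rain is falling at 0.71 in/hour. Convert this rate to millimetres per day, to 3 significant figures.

433 mm/day

0.71 in/hour × 25.4 mm/in × 24 hour/day = 433 mm/day.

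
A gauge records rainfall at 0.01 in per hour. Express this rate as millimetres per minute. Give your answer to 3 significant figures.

0.01 in/hour × 25.4 mm/in × 0.0166667 hour/minute = 0.00423 mm/minute.

0.00423 mm/minute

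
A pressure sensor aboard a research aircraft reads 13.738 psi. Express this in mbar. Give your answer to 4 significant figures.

1 psi = 68.9476 mb, so 13.738 × 68.9476 = 947.2 mb.

947.2 mb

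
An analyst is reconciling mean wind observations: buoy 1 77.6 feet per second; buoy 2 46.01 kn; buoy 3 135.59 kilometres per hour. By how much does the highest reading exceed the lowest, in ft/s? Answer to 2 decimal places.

buoy 2: 46.01 kt = 77.6561 ft/s.
buoy 3: 135.59 km/h = 123.5692 ft/s.
Spread: 123.5692 − 77.6000 = 45.97 ft/s.

45.97 ft/s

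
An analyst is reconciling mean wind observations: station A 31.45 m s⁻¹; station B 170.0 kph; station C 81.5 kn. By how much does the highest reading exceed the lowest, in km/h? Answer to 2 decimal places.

56.78 km/h

station A: 31.45 m/s = 113.2200 km/h.
station C: 81.5 kt = 150.9380 km/h.
Spread: 170.0000 − 113.2200 = 56.78 km/h.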